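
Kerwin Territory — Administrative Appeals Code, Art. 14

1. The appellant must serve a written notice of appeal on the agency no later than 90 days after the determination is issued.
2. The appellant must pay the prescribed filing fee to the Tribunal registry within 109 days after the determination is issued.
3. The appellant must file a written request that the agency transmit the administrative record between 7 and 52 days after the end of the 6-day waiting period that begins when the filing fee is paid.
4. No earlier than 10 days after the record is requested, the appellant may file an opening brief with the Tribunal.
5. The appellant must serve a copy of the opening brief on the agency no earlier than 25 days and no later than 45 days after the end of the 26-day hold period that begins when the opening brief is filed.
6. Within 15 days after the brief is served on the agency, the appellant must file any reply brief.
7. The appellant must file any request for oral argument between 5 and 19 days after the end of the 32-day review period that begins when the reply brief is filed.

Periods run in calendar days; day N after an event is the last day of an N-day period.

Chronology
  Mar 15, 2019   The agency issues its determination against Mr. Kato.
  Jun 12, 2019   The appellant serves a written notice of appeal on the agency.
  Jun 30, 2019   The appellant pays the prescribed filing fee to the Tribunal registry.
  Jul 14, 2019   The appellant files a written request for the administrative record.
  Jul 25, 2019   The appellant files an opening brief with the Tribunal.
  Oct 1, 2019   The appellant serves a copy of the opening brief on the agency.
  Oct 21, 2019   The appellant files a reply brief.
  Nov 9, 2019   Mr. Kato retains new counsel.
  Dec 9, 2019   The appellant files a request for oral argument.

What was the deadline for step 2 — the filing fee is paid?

Jul 2, 2019

Step 2 runs from Mar 15, 2019, when the determination is issued. 109 days after Mar 15, 2019 is Jul 2, 2019.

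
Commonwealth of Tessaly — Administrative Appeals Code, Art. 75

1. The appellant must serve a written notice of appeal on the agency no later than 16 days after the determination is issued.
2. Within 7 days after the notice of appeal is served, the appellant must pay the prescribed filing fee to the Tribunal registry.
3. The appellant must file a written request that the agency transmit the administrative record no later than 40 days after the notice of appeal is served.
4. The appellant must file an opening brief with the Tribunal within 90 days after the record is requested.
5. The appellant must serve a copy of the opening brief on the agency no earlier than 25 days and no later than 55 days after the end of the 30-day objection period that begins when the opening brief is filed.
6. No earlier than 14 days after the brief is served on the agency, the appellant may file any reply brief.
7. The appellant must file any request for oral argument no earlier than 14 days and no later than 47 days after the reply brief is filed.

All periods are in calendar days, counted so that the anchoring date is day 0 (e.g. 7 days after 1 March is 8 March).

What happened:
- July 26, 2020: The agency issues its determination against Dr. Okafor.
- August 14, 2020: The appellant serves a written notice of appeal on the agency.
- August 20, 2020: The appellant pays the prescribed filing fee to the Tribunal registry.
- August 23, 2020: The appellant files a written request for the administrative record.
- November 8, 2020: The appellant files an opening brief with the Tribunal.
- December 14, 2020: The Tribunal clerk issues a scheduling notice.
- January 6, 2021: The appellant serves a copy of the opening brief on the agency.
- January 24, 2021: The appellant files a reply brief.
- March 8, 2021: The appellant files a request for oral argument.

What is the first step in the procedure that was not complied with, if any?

Step 1

Step 1 — counting 16 days from July 26, 2020 (when the determination is issued) gives a deadline of August 11, 2020; August 14, 2020 misses that deadline by 3 days.
Later steps need not be reached.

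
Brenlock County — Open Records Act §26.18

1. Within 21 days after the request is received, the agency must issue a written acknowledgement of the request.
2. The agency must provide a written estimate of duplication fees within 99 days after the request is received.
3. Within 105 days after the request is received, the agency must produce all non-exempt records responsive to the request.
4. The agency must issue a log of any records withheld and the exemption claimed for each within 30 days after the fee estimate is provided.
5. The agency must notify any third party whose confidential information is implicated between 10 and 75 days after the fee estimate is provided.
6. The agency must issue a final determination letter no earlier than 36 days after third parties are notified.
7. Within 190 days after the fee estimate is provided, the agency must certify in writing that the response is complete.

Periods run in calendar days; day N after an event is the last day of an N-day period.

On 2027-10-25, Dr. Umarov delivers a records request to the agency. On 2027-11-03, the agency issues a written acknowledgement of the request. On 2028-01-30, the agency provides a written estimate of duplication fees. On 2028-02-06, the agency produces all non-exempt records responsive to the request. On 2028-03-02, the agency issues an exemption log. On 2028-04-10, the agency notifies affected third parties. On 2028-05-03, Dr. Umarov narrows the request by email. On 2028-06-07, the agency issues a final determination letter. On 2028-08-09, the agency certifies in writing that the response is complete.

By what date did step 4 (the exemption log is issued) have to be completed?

Step 4 runs from 2028-01-30, when the fee estimate is provided. 30 days after 2028-01-30 is 2028-02-29.

2028-02-29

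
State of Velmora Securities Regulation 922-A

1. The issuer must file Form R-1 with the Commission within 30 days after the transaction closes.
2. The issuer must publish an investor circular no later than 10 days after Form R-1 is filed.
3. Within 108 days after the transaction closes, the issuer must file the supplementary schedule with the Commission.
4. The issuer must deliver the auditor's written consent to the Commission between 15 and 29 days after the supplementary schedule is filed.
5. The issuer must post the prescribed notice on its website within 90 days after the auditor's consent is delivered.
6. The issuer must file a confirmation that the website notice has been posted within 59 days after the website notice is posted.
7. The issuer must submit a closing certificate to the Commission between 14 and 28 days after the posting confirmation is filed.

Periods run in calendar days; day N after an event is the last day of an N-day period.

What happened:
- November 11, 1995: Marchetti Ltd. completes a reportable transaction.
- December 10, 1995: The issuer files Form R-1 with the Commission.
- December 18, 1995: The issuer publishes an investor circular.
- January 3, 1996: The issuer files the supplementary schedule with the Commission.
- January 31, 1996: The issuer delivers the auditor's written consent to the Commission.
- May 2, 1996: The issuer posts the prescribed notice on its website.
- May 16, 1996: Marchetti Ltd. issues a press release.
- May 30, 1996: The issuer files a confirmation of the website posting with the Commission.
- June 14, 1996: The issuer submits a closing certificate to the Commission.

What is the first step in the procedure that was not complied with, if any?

Step 5

Step 1 — counting 30 days from November 11, 1995 (when the transaction closes) gives a deadline of December 11, 1995; done December 10, 1995 — timely.
Step 2 — counting 10 days from December 10, 1995 (when Form R-1 is filed) gives a deadline of December 20, 1995; completed December 18, 1995, before the deadline.
Step 3 — counting 108 days from November 11, 1995 (when the transaction closes) gives a deadline of February 27, 1996; done January 3, 1996 — timely.
Step 4 — 15 and 29 days from January 3, 1996 (when the supplementary schedule is filed) are January 18, 1996 and February 1, 1996 respectively; January 31, 1996 falls inside that range.
Step 5 — counting 90 days from January 31, 1996 (when the auditor's consent is delivered) gives a deadline of April 30, 1996; done May 2, 1996 — 2 days late.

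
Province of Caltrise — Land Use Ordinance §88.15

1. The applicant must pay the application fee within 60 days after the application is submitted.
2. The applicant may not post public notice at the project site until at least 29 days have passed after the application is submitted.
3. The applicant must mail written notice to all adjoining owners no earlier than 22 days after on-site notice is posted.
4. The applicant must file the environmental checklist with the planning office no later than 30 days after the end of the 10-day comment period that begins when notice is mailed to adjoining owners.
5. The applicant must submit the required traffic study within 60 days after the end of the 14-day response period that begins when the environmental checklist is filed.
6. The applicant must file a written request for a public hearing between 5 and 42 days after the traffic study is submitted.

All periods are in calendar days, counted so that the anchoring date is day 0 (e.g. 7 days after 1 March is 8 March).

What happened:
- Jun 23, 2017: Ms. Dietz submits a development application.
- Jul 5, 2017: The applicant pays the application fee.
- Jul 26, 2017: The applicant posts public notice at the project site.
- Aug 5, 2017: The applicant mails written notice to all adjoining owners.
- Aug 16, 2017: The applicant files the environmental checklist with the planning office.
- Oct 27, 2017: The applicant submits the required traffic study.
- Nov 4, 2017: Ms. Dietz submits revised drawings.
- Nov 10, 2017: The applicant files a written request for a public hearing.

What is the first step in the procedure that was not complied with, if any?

Step 3

Step 1 — counting 60 days from Jun 23, 2017 (when the application is submitted) gives a deadline of Aug 22, 2017; completed Jul 5, 2017, before the deadline.
Step 2 — must wait 29 days from Jun 23, 2017 (when the application is submitted), so not before Jul 22, 2017; done Jul 26, 2017, after the minimum wait.
Step 3 — must wait 22 days from Jul 26, 2017 (when on-site notice is posted), so not before Aug 17, 2017; Aug 5, 2017 is 12 days before the earliest permitted date.
The procedure was therefore not followed at step 3.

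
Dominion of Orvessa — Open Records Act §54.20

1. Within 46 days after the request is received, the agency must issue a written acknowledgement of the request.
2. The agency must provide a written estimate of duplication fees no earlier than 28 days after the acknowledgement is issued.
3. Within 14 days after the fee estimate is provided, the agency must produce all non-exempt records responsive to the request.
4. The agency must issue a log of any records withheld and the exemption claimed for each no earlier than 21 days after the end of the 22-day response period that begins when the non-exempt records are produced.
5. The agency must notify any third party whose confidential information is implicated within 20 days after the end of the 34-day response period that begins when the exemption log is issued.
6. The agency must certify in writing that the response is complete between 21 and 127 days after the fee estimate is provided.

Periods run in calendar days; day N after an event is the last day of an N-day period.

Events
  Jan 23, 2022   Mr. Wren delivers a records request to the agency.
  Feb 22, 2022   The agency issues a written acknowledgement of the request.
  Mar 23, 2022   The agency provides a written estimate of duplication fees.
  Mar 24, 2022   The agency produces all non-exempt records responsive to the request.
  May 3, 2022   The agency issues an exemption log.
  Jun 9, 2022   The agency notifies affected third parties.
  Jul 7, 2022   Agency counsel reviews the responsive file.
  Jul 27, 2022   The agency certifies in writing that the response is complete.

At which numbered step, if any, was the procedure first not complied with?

Step 4

(1) due by Jan 23, 2022 + 46 days = Mar 10, 2022; done Feb 22, 2022 — timely.
(2) permitted from Feb 22, 2022 + 28 days = Mar 22, 2022 onward; done Mar 23, 2022, after the minimum wait.
(3) due by Mar 23, 2022 + 14 days = Apr 6, 2022; done Mar 24, 2022 — timely.
(4) permitted from Apr 15, 2022 + 21 days = May 6, 2022 onward; acted on May 3, 2022, 3 days prematurely.
The analysis stops there.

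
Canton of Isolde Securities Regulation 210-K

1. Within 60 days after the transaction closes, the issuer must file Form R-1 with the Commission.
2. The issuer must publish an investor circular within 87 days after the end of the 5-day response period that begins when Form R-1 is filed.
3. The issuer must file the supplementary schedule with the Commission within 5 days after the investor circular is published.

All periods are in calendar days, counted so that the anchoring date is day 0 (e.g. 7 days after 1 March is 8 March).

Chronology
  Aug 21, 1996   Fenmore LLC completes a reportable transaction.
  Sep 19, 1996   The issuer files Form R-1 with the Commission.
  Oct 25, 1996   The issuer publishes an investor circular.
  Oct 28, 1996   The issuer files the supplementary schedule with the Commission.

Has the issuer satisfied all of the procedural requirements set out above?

Yes

Step 1 — counting 60 days from Aug 21, 1996 (when the transaction closes) gives a deadline of Oct 20, 1996; done Sep 19, 1996 — timely.
Step 2 — counting 87 days from Sep 24, 1996 (end of the 5-day response period, which began when Form R-1 is filed on Sep 19, 1996) gives a deadline of Dec 20, 1996; completed Oct 25, 1996, before the deadline.
Step 3 — counting 5 days from Oct 25, 1996 (when the investor circular is published) gives a deadline of Oct 30, 1996; done Oct 28, 1996 — timely.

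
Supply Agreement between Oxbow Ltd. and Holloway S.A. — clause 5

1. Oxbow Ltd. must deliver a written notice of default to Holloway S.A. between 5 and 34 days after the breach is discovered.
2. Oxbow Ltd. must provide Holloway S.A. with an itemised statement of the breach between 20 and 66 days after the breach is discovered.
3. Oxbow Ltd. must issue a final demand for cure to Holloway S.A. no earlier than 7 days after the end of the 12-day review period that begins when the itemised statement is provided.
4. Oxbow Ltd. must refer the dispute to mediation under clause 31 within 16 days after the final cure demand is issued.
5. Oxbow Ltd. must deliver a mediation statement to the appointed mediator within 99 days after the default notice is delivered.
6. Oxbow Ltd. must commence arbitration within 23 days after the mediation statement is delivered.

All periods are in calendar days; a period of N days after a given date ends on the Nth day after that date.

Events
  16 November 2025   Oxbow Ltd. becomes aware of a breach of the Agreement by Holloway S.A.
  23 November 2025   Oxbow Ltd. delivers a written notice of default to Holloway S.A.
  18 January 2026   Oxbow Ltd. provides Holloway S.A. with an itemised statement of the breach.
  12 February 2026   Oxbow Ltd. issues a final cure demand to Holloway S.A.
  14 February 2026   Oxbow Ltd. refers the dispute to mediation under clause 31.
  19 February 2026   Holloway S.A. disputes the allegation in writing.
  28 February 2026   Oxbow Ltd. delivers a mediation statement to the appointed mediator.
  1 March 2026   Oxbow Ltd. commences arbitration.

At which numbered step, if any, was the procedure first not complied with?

Step 1: the window is 5–34 days after 16 November 2025 (when the breach is discovered), so 21 November 2025 through 20 December 2025; 23 November 2025 falls inside that range.
Step 2: the window is 20–66 days after 16 November 2025 (when the breach is discovered), so 6 December 2025 through 21 January 2026; done 18 January 2026, which is between those dates.
Step 3: the earliest permitted date is 7 days after 30 January 2026 (end of the 12-day review period, which began when the itemised statement is provided on 18 January 2026), i.e. 6 February 2026; 12 February 2026 is on or after that date.
Step 4: 16 days after 12 February 2026 (when the final cure demand is issued) is 28 February 2026; completed 14 February 2026, before the deadline.
Step 5: 99 days after 23 November 2025 (when the default notice is delivered) is 2 March 2026; completed 28 February 2026, before the deadline.
Step 6: 23 days after 28 February 2026 (when the mediation statement is delivered) is 23 March 2026; 1 March 2026 is within that limit.

None — every step was satisfied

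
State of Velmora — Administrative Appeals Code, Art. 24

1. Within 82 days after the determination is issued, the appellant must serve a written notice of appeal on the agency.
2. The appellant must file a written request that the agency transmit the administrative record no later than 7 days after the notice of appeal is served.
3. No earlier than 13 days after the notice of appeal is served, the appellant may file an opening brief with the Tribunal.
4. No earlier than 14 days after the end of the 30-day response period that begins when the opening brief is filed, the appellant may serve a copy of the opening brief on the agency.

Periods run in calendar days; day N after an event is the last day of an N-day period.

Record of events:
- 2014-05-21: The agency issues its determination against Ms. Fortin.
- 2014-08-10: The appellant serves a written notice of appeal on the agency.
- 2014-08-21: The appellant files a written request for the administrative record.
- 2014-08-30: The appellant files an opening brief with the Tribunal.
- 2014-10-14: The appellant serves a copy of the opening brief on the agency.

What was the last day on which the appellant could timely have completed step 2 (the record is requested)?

Step 2 runs from 2014-08-10, when the notice of appeal is served. 7 days after 2014-08-10 is 2014-08-17.

2014-08-17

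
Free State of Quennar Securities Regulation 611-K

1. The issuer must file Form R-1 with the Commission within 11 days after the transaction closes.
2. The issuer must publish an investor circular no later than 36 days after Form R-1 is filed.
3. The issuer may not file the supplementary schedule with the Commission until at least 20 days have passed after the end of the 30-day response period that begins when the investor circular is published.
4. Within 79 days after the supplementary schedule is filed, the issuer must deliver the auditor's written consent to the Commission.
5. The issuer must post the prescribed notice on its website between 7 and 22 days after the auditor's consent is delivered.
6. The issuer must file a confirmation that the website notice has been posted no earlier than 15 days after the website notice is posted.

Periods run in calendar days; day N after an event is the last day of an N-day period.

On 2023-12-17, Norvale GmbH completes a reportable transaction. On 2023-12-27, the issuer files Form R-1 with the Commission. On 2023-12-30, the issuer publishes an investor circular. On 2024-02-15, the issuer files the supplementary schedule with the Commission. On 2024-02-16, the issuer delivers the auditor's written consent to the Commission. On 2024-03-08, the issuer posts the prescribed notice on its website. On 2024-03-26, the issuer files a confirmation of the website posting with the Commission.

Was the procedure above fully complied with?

(1) due by 2023-12-17 + 11 days = 2023-12-28; 2023-12-27 is within that limit.
(2) due by 2023-12-27 + 36 days = 2024-02-01; done 2023-12-30 — timely.
(3) permitted from 2024-01-29 + 20 days = 2024-02-18 onward; done 2024-02-15 — 3 days too early.

No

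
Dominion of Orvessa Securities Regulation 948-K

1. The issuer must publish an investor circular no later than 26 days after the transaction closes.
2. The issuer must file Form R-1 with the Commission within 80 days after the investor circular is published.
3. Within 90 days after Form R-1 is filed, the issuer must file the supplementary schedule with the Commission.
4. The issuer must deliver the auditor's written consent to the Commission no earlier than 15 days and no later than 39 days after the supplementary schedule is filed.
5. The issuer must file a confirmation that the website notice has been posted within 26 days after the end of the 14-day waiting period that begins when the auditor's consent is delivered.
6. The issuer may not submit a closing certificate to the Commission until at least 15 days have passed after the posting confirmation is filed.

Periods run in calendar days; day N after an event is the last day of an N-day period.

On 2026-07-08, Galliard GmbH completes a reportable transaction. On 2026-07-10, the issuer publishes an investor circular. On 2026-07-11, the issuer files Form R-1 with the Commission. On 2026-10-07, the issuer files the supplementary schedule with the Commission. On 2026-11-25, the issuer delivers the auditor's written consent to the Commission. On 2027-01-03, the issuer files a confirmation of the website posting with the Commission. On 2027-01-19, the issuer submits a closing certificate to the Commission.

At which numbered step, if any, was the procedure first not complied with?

(1) due by 2026-07-08 + 26 days = 2026-08-03; 2026-07-10 is within that limit.
(2) due by 2026-07-10 + 80 days = 2026-09-28; done 2026-07-11 — timely.
(3) due by 2026-07-11 + 90 days = 2026-10-09; 2026-10-07 is within that limit.
(4) the permitted window runs from 2026-10-07 + 15 = 2026-10-22 to 2026-10-07 + 39 = 2026-11-15; done 2026-11-25 — 10 days after the window closed.

Step 4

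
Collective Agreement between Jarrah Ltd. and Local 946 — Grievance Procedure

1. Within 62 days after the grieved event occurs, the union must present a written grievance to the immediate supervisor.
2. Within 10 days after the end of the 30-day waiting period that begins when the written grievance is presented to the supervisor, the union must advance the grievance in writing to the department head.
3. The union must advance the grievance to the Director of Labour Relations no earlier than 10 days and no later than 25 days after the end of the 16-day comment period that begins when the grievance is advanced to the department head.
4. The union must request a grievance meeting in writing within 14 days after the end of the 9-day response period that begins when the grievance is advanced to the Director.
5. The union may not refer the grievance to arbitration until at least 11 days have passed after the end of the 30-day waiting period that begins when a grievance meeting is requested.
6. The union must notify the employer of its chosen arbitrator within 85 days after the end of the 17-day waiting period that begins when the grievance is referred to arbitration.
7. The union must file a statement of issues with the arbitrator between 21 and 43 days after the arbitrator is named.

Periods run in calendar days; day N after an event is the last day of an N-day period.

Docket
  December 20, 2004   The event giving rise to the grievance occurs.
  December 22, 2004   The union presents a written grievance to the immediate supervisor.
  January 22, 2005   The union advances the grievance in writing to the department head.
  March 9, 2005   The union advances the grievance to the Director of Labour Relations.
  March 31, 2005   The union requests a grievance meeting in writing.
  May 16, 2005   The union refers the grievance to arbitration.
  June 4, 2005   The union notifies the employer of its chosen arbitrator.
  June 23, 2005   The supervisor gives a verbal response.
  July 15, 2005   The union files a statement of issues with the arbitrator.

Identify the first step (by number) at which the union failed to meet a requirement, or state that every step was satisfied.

Step 1: 62 days after December 20, 2004 (when the grieved event occurs) is February 20, 2005; December 22, 2004 is within that limit.
Step 2: 10 days after January 21, 2005 (end of the 30-day waiting period, which began when the written grievance is presented to the supervisor on December 22, 2004) is January 31, 2005; completed January 22, 2005, before the deadline.
Step 3: the window is 10–25 days after February 7, 2005 (end of the 16-day comment period, which began when the grievance is advanced to the department head on January 22, 2005), so February 17, 2005 through March 4, 2005; done March 9, 2005 — 5 days after the window closed.
That is the first point of non-compliance.

Step 3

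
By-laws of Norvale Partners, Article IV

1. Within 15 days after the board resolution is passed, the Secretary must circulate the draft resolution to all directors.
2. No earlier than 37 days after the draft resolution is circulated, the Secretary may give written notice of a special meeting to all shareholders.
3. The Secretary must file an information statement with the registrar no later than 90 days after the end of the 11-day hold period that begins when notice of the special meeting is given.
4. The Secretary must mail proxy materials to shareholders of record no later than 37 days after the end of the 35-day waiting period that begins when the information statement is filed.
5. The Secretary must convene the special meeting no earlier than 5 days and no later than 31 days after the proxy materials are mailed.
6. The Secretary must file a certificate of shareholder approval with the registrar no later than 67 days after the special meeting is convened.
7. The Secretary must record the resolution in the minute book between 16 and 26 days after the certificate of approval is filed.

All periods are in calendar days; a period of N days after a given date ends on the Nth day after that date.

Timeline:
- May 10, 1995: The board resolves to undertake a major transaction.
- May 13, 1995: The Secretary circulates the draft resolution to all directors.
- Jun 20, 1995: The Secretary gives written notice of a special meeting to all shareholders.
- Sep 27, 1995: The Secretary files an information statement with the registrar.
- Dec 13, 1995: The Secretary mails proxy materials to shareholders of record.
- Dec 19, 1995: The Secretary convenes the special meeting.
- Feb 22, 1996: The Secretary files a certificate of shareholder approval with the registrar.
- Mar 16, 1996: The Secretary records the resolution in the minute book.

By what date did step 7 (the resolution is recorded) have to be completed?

Mar 19, 1996

Step 7 runs from Feb 22, 1996, when the certificate of approval is filed. The window is 16–26 days after Feb 22, 1996; it closes on Mar 19, 1996.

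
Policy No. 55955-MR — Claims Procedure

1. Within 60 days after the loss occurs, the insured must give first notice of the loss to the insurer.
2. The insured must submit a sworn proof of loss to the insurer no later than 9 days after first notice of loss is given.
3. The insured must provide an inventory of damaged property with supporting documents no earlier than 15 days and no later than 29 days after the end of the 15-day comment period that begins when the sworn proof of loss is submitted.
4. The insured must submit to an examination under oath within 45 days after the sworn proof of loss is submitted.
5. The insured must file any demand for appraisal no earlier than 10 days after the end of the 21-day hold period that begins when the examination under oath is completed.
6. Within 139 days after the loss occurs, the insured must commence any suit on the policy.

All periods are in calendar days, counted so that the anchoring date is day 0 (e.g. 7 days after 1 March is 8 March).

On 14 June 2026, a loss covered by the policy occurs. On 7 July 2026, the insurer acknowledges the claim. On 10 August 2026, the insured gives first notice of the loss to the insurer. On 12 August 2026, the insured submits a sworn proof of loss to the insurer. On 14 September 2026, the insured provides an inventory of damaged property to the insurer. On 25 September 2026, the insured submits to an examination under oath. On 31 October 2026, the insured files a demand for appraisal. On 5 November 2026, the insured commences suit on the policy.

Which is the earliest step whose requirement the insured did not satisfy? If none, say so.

Step 6

Step 1 — counting 60 days from 14 June 2026 (when the loss occurs) gives a deadline of 13 August 2026; 10 August 2026 is within that limit.
Step 2 — counting 9 days from 10 August 2026 (when first notice of loss is given) gives a deadline of 19 August 2026; done 12 August 2026 — timely.
Step 3 — 15 and 29 days from 27 August 2026 (end of the 15-day comment period, which began when the sworn proof of loss is submitted on 12 August 2026) are 11 September 2026 and 25 September 2026 respectively; 14 September 2026 falls inside that range.
Step 4 — counting 45 days from 12 August 2026 (when the sworn proof of loss is submitted) gives a deadline of 26 September 2026; 25 September 2026 is within that limit.
Step 5 — must wait 10 days from 16 October 2026 (end of the 21-day hold period, which began when the examination under oath is completed on 25 September 2026), so not before 26 October 2026; done 31 October 2026 — permitted.
Step 6 — counting 139 days from 14 June 2026 (when the loss occurs) gives a deadline of 31 October 2026; not done until 5 November 2026, 5 days after the deadline.
That is the first point of non-compliance.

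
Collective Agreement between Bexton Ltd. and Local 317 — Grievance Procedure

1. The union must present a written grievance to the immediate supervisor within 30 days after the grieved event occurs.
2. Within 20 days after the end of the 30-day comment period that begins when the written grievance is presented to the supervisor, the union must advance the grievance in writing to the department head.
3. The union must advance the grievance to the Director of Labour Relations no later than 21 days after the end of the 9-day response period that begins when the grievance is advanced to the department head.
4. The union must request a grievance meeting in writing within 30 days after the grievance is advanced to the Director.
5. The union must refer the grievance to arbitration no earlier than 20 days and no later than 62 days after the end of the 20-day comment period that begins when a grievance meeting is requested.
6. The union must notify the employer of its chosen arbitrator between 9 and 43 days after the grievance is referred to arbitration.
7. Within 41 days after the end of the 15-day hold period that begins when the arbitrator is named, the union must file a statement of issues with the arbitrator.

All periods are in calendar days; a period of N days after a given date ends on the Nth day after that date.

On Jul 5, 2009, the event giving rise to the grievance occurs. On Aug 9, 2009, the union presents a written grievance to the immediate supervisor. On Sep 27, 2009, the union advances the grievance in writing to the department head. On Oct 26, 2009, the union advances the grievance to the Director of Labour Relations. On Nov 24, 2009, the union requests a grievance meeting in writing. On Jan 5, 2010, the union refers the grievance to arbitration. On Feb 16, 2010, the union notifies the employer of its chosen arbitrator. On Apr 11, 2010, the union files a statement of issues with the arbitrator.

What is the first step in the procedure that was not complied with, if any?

Step 1

Step 1 — counting 30 days from Jul 5, 2009 (when the grieved event occurs) gives a deadline of Aug 4, 2009; not done until Aug 9, 2009, 5 days after the deadline.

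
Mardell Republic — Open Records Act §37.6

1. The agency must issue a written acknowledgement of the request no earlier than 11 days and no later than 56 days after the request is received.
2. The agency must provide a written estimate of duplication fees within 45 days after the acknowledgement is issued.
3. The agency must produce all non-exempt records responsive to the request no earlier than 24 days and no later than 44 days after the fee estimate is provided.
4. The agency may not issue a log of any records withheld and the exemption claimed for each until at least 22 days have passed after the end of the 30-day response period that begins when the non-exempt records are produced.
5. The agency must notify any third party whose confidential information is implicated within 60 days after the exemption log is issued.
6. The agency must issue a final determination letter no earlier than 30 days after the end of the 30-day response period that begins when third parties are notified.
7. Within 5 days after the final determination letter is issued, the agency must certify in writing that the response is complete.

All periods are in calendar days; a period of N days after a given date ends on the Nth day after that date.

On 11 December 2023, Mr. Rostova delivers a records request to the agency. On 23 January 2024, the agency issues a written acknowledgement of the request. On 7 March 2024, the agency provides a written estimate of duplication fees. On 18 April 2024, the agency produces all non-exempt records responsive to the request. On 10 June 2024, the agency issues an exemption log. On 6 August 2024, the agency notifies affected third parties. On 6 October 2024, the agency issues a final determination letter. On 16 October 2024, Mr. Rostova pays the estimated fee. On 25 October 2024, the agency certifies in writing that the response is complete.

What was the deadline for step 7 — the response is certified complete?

11 October 2024

Step 7 runs from 6 October 2024, when the final determination letter is issued. 5 days after 6 October 2024 is 11 October 2024.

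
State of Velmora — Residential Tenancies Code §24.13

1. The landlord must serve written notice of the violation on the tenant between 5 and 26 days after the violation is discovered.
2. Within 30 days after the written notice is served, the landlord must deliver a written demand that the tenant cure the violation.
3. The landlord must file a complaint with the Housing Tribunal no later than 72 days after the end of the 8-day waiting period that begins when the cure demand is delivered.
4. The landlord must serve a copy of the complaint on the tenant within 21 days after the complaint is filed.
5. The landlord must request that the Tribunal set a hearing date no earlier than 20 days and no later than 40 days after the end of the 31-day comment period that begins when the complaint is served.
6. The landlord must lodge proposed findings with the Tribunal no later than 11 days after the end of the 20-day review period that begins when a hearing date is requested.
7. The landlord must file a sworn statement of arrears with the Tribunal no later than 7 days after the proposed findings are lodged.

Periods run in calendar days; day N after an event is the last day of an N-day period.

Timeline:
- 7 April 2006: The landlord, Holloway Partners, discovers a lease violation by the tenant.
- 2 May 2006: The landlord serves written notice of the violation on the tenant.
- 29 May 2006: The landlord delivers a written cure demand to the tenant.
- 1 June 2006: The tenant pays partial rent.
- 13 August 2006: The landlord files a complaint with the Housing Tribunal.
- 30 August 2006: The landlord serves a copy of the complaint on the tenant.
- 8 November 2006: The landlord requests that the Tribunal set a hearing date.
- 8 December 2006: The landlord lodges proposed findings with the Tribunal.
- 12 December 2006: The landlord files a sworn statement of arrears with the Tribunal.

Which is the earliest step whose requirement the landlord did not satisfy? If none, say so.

Step 1 — 5 and 26 days from 7 April 2006 (when the violation is discovered) are 12 April 2006 and 3 May 2006 respectively; done 2 May 2006, which is between those dates.
Step 2 — counting 30 days from 2 May 2006 (when the written notice is served) gives a deadline of 1 June 2006; done 29 May 2006 — timely.
Step 3 — counting 72 days from 6 June 2006 (end of the 8-day waiting period, which began when the cure demand is delivered on 29 May 2006) gives a deadline of 17 August 2006; 13 August 2006 is within that limit.
Step 4 — counting 21 days from 13 August 2006 (when the complaint is filed) gives a deadline of 3 September 2006; done 30 August 2006 — timely.
Step 5 — 20 and 40 days from 30 September 2006 (end of the 31-day comment period, which began when the complaint is served on 30 August 2006) are 20 October 2006 and 9 November 2006 respectively; done 8 November 2006 — within the window.
Step 6 — counting 11 days from 28 November 2006 (end of the 20-day review period, which began when a hearing date is requested on 8 November 2006) gives a deadline of 9 December 2006; done 8 December 2006 — timely.
Step 7 — counting 7 days from 8 December 2006 (when the proposed findings are lodged) gives a deadline of 15 December 2006; 12 December 2006 is within that limit.

None — every step was satisfied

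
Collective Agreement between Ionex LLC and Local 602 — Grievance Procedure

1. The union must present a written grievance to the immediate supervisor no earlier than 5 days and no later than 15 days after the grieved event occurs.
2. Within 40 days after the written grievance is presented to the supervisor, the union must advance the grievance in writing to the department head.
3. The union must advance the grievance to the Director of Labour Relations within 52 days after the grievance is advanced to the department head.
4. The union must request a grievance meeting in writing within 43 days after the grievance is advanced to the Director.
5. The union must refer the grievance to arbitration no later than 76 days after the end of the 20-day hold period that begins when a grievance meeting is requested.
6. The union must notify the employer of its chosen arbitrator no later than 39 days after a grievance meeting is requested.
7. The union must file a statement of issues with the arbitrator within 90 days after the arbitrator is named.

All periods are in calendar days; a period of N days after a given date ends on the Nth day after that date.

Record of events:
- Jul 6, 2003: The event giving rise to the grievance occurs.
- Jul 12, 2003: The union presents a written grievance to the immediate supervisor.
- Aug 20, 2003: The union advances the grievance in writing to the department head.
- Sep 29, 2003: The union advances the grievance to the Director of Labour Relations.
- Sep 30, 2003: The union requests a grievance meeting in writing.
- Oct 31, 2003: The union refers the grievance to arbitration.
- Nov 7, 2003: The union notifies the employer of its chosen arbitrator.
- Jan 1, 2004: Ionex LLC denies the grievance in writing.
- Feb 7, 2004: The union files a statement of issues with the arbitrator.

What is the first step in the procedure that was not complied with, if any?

Step 7

Step 1: the window is 5–15 days after Jul 6, 2003 (when the grieved event occurs), so Jul 11, 2003 through Jul 21, 2003; Jul 12, 2003 falls inside that range.
Step 2: 40 days after Jul 12, 2003 (when the written grievance is presented to the supervisor) is Aug 21, 2003; done Aug 20, 2003 — timely.
Step 3: 52 days after Aug 20, 2003 (when the grievance is advanced to the department head) is Oct 11, 2003; Sep 29, 2003 is within that limit.
Step 4: 43 days after Sep 29, 2003 (when the grievance is advanced to the Director) is Nov 11, 2003; Sep 30, 2003 is within that limit.
Step 5: 76 days after Oct 20, 2003 (end of the 20-day hold period, which began when a grievance meeting is requested on Sep 30, 2003) is Jan 4, 2004; completed Oct 31, 2003, before the deadline.
Step 6: 39 days after Sep 30, 2003 (when a grievance meeting is requested) is Nov 8, 2003; done Nov 7, 2003 — timely.
Step 7: 90 days after Nov 7, 2003 (when the arbitrator is named) is Feb 5, 2004; Feb 7, 2004 misses that deadline by 2 days.
Later steps need not be reached.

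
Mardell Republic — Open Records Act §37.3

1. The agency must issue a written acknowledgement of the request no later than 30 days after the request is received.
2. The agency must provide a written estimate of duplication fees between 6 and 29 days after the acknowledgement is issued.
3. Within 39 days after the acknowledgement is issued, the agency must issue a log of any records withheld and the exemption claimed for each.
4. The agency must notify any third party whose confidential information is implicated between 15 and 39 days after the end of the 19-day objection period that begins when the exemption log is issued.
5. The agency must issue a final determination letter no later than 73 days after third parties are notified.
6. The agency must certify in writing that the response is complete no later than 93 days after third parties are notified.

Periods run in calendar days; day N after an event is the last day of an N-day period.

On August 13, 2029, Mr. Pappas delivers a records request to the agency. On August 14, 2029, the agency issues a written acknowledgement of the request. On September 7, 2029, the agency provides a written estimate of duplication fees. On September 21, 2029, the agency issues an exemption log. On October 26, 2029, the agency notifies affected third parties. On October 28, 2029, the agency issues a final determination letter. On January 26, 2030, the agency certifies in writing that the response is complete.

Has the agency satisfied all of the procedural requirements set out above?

Yes

Step 1: 30 days after August 13, 2029 (when the request is received) is September 12, 2029; completed August 14, 2029, before the deadline.
Step 2: the window is 6–29 days after August 14, 2029 (when the acknowledgement is issued), so August 20, 2029 through September 12, 2029; September 7, 2029 falls inside that range.
Step 3: 39 days after August 14, 2029 (when the acknowledgement is issued) is September 22, 2029; completed September 21, 2029, before the deadline.
Step 4: the window is 15–39 days after October 10, 2029 (end of the 19-day objection period, which began when the exemption log is issued on September 21, 2029), so October 25, 2029 through November 18, 2029; done October 26, 2029 — within the window.
Step 5: 73 days after October 26, 2029 (when third parties are notified) is January 7, 2030; done October 28, 2029 — timely.
Step 6: 93 days after October 26, 2029 (when third parties are notified) is January 27, 2030; January 26, 2030 is within that limit.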